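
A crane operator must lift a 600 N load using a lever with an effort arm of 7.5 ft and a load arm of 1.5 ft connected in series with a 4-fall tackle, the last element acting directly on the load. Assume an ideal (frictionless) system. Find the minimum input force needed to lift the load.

30 N

Lever MA = effort arm / load arm = 7.5/1.5 = 5.
Block-and-tackle MA = number of supporting rope parts = 4.
Combined ideal MA = 5 × 4 = 20.
Effort = load / MA = 600 / 20 = 30 N.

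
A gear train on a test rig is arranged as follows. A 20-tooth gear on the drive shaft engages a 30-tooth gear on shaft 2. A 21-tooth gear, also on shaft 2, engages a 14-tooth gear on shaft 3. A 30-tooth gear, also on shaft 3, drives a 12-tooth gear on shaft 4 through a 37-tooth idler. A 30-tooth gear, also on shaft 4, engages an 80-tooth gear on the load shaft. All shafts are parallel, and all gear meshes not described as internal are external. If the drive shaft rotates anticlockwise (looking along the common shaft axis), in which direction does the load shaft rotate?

clockwise

the drive shaft → shaft 2: external mesh, 1 reversal → CW.
shaft 2 → shaft 3: external mesh, 1 reversal → CCW.
shaft 3 → shaft 4: driver → idler → driven is 2 external meshes, 2 reversals → CCW.
shaft 4 → the load shaft: external mesh, 1 reversal → CW.
5 reversals in total — an odd number — so the load shaft turns opposite to the drive shaft.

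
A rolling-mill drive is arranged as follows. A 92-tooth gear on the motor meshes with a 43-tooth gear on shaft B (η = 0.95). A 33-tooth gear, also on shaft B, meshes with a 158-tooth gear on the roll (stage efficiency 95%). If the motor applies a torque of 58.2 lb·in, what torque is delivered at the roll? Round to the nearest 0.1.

117.5 lb·in

gear mesh 43/92 = 0.46739 → τ = 58.2·0.46739·0.95 = 25.842 lb·in
gear mesh 158/33 = 4.7879 → τ = 25.842·4.7879·0.95 = 117.54 lb·in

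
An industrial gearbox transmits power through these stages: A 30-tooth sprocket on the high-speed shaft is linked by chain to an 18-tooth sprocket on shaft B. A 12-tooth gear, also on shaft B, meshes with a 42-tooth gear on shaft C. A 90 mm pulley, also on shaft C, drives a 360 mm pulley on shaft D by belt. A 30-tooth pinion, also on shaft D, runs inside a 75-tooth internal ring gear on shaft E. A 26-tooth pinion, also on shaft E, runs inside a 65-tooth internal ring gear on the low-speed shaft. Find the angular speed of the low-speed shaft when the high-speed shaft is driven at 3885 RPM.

chain 18/30 = 0.6 → 3885/0.6 = 6475 RPM
gear mesh 42/12 = 3.5 → 6475/3.5 = 1850 RPM
belt 360/90 = 4 → 1850/4 = 462.5 RPM
internal gear 75/30 = 2.5 → 462.5/2.5 = 185 RPM
internal gear 65/26 = 2.5 → 185/2.5 = 74 RPM

74 RPM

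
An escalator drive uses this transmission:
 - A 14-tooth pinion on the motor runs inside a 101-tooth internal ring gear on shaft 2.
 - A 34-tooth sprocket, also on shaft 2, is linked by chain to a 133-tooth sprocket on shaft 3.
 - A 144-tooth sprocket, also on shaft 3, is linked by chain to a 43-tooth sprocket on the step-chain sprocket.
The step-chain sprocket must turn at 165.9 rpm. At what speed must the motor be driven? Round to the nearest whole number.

1398 rpm

Overall ratio R = 7.2143 × 3.9118 × 0.29861 = 8.427.
Required input speed = output speed × R = 165.9 × 8.427 = 1398 rpm.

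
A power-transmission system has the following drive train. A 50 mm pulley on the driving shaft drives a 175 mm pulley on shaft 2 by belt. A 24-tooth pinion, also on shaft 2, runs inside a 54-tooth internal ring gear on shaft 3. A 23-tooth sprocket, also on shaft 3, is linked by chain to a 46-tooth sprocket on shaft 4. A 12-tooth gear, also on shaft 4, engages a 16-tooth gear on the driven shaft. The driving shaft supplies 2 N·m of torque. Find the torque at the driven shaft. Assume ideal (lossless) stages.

42 N·m

belt 175/50 = 3.5 → τ = 2·3.5 = 7 N·m
internal gear 54/24 = 2.25 → τ = 7·2.25 = 15.75 N·m
chain 46/23 = 2 → τ = 15.75·2 = 31.5 N·m
gear mesh 16/12 = 1.3333 → τ = 31.5·1.3333 = 42 N·m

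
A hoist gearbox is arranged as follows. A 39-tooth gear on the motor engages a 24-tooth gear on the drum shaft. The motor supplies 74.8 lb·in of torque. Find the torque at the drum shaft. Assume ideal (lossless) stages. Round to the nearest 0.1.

After the gear mesh (24/39): 74.8 × 0.61538 = 46.031 lb·in

46.0 lb·in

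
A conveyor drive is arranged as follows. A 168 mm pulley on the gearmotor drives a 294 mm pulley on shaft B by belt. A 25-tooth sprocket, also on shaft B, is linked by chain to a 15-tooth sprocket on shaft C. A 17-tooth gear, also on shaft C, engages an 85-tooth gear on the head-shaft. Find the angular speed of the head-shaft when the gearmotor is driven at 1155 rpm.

belt 294/168 = 1.75 → 1155/1.75 = 660 rpm
chain 15/25 = 0.6 → 660/0.6 = 1100 rpm
gear mesh 85/17 = 5 → 1100/5 = 220 rpm

220 rpm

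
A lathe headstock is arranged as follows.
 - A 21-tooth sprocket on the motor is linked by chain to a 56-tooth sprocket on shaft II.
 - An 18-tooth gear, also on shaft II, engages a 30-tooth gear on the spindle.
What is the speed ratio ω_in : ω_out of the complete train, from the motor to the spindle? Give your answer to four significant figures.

4.444

Each stage contributes driven/driver: chain 56/21 = 2.6667, gear mesh 30/18 = 1.6667.
Overall: 2.6667 × 1.6667 = 4.4444.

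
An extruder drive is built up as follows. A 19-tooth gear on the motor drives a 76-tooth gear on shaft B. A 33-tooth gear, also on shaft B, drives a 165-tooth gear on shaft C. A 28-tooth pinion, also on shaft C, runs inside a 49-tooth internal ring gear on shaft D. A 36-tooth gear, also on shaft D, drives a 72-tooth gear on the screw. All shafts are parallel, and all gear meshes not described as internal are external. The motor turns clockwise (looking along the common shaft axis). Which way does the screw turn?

the motor → shaft B: external mesh, 1 reversal → CCW.
shaft B → shaft C: external mesh, 1 reversal → CW.
shaft C → shaft D: internal mesh, same direction → CW.
shaft D → the screw: external mesh, 1 reversal → CCW.
3 reversals in total — an odd number — so the screw turns opposite to the motor.

counterclockwise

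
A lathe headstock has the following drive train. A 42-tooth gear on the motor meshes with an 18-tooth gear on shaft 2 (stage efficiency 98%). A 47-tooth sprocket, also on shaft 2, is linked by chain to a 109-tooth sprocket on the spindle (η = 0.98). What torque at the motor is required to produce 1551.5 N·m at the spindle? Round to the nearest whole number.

1625 N·m

Overall ratio R = 0.42857 × 2.3191 = 0.99392; overall efficiency η = 0.98 × 0.98 = 0.9604.
Input torque = output torque / (R × η) = 1551.5 / (0.99392 × 0.9604) = 1625.4 N·m.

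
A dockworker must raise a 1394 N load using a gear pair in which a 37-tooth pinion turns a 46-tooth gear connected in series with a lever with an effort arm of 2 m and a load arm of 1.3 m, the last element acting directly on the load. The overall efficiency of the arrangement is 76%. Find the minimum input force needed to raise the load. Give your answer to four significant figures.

959.0 N

Gear pair MA = 46/37 = 1.2432.
Lever MA = effort arm / load arm = 2/1.3 = 1.5385.
Combined ideal MA = 1.2432 × 1.5385 = 1.9127.
Actual MA = 1.9127 × 0.76 = 1.4536.
Effort = load / actual MA = 1394 / 1.4536 = 958.97 N.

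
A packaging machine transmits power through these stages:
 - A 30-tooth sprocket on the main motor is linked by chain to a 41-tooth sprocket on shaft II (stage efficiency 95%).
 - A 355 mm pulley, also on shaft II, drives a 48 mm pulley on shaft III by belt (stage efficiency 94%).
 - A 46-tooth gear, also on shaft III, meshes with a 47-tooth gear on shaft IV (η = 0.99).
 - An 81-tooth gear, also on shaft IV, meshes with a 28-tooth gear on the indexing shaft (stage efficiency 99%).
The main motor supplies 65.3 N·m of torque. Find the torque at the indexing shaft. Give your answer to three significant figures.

Chain: ratio = 41/30 = 1.3667; torque at shaft II = 65.3 × 1.3667 × 0.95 = 84.781 N·m.
Belt: ratio = 48/355 = 0.13521; torque at shaft III = 84.781 × 0.13521 × 0.94 = 10.776 N·m.
Gear mesh: ratio = 47/46 = 1.0217; torque at shaft IV = 10.776 × 1.0217 × 0.99 = 10.9 N·m.
Gear mesh: ratio = 28/81 = 0.34568; torque at the indexing shaft = 10.9 × 0.34568 × 0.99 = 3.7301 N·m.

3.73 N·m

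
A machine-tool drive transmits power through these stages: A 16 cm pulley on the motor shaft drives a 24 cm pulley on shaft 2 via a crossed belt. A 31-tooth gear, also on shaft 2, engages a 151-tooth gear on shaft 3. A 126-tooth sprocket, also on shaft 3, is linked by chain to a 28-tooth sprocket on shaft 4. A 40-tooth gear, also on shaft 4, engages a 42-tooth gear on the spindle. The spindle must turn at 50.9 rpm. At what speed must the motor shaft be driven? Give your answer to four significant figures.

Overall ratio R = 1.5 × 4.871 × 0.22222 × 1.05 = 1.7048.
Required input speed = output speed × R = 50.9 × 1.7048 = 86.776 rpm.

86.78 rpm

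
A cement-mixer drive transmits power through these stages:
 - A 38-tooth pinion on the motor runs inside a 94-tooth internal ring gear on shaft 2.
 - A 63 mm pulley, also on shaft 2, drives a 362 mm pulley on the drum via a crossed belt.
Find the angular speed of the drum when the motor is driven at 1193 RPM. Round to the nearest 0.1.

83.9 RPM

the motor → shaft 2 (internal gear, 94/38): 1193 ÷ 2.4737 = 482.28 RPM
shaft 2 → the drum (belt, 362/63): 482.28 ÷ 5.746 = 83.932 RPM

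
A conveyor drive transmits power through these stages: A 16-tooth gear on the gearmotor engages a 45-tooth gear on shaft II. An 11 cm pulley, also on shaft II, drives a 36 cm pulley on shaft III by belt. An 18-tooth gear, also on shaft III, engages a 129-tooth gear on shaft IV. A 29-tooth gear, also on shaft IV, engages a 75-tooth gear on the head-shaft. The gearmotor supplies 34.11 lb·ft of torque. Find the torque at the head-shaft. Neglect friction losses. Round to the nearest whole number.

Gear mesh: ratio = 45/16 = 2.8125; torque at shaft II = 34.11 × 2.8125 = 95.934 lb·ft.
Belt: ratio = 36/11 = 3.2727; torque at shaft III = 95.934 × 3.2727 = 313.97 lb·ft.
Gear mesh: ratio = 129/18 = 7.1667; torque at shaft IV = 313.97 × 7.1667 = 2250.1 lb·ft.
Gear mesh: ratio = 75/29 = 2.5862; torque at the head-shaft = 2250.1 × 2.5862 = 5819.2 lb·ft.

5819 lb·ft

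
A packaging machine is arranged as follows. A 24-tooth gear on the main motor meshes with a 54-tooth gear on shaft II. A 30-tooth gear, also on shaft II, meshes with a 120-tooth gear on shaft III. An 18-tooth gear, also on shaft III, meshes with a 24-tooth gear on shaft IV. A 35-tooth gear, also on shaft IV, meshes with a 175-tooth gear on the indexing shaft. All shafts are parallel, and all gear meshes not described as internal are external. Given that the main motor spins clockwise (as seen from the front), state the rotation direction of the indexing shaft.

clockwise

the main motor → shaft II: external mesh, 1 reversal → CCW.
shaft II → shaft III: external mesh, 1 reversal → CW.
shaft III → shaft IV: external mesh, 1 reversal → CCW.
shaft IV → the indexing shaft: external mesh, 1 reversal → CW.
4 reversals in total — an even number — so the indexing shaft turns the same way as the main motor.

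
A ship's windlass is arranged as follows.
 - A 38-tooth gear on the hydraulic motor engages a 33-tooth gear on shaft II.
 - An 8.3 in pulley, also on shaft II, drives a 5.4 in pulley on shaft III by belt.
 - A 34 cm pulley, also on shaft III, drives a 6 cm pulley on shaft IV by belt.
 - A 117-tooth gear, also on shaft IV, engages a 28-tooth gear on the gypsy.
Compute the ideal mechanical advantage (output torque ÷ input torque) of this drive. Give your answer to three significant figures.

0.0239

Each stage contributes driven/driver: gear mesh 33/38 = 0.86842, belt 5.4/8.3 = 0.6506, belt 6/34 = 0.17647, gear mesh 28/117 = 0.23932.
Overall: 0.86842 × 0.6506 × 0.17647 × 0.23932 = 0.023861.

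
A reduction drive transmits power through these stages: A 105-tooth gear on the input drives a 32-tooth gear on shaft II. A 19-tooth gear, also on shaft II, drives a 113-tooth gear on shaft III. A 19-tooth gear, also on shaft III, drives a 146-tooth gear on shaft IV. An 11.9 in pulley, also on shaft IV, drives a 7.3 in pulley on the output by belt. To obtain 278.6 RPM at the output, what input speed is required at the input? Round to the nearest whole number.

2380 RPM

Overall ratio R = 0.30476 × 5.9474 × 7.6842 × 0.61345 = 8.544.
Required input speed = output speed × R = 278.6 × 8.544 = 2380.4 RPM.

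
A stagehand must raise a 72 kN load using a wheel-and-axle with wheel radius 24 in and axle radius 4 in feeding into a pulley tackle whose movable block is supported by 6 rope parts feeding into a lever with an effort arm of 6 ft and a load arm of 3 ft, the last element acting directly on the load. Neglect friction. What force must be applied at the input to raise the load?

Wheel-and-axle MA = R/r = 24/4 = 6.
Block-and-tackle MA = number of supporting rope parts = 6.
Lever MA = effort arm / load arm = 6/3 = 2.
Combined ideal MA = 6 × 6 × 2 = 72.
Effort = load / MA = 72 / 72 = 1 kN.

1 kN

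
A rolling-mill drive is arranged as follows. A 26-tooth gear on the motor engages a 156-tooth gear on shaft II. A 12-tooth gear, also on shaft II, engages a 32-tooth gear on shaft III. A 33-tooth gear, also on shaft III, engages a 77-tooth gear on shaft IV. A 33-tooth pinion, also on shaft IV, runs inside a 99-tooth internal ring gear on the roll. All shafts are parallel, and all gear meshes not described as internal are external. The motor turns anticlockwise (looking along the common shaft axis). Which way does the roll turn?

clockwise

the motor → shaft II: external mesh, 1 reversal → CW.
shaft II → shaft III: external mesh, 1 reversal → CCW.
shaft III → shaft IV: external mesh, 1 reversal → CW.
shaft IV → the roll: internal mesh, same direction → CW.
3 reversals in total — an odd number — so the roll turns opposite to the motor.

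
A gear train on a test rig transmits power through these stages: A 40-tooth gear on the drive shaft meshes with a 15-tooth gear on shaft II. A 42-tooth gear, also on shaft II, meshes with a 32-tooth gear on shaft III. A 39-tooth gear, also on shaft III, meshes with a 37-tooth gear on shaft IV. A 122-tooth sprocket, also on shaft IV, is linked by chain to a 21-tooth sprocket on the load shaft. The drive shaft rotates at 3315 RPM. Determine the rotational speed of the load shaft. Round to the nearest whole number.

71049 RPM

the drive shaft → shaft II (gear mesh, 15/40): 3315 ÷ 0.375 = 8840 RPM
shaft II → shaft III (gear mesh, 32/42): 8840 ÷ 0.7619 = 11602 RPM
shaft III → shaft IV (gear mesh, 37/39): 11602 ÷ 0.94872 = 12230 RPM
shaft IV → the load shaft (chain, 21/122): 12230 ÷ 0.17213 = 71049 RPM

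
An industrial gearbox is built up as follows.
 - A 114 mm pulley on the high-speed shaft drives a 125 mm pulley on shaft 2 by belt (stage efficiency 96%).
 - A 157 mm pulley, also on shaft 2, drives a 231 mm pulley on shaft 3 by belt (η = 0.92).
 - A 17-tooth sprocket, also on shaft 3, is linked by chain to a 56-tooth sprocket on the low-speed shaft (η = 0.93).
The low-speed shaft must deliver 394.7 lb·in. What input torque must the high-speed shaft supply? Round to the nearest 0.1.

Overall ratio R = 1.0965 × 1.4713 × 3.2941 = 5.3144; overall efficiency η = 0.96 × 0.92 × 0.93 = 0.8214.
Input torque = output torque / (R × η) = 394.7 / (5.3144 × 0.8214) = 90.421 lb·in.

90.4 lb·in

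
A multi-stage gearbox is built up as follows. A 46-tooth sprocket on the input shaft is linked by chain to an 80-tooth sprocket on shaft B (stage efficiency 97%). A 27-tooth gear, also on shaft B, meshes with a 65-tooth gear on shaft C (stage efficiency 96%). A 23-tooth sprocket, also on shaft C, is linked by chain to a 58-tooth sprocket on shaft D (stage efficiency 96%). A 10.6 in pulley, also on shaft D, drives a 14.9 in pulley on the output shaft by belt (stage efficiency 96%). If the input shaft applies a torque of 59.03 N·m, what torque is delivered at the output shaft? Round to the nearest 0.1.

chain 80/46 = 1.7391 → τ = 59.03·1.7391·0.97 = 99.581 N·m
gear mesh 65/27 = 2.4074 → τ = 99.581·2.4074·0.96 = 230.14 N·m
chain 58/23 = 2.5217 → τ = 230.14·2.5217·0.96 = 557.15 N·m
belt 14.9/10.6 = 1.4057 → τ = 557.15·1.4057·0.96 = 751.83 N·m

751.8 N·m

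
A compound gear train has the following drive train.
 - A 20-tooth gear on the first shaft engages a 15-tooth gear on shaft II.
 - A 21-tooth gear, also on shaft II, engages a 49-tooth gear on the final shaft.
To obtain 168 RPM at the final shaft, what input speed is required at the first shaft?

Overall ratio R = 0.75 × 2.3333 = 1.75.
Required input speed = output speed × R = 168 × 1.75 = 294 RPM.

294 RPM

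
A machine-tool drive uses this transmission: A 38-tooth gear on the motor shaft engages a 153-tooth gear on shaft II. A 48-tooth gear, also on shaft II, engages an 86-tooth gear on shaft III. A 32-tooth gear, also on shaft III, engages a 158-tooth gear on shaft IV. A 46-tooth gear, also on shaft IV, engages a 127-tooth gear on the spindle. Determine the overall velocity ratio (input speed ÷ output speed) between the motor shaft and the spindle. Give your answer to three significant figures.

Each stage contributes driven/driver: gear mesh 153/38 = 4.0263, gear mesh 86/48 = 1.7917, gear mesh 158/32 = 4.9375, gear mesh 127/46 = 2.7609.
Overall: 4.0263 × 1.7917 × 4.9375 × 2.7609 = 98.337.

98.3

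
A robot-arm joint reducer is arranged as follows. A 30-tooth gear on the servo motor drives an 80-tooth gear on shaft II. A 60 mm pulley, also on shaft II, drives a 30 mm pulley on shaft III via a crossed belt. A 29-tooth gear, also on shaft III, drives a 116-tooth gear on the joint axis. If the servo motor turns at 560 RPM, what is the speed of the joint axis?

105 RPM

the servo motor → shaft II (gear mesh, 80/30): 560 ÷ 2.6667 = 210 RPM
shaft II → shaft III (belt, 30/60): 210 ÷ 0.5 = 420 RPM
shaft III → the joint axis (gear mesh, 116/29): 420 ÷ 4 = 105 RPM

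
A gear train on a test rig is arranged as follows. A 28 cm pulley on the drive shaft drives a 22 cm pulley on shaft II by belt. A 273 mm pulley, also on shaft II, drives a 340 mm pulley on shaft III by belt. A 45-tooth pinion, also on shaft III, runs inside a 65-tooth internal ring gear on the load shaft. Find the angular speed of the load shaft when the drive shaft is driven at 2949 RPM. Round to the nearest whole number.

Belt: ratio = 22/28 = 0.78571, so shaft II turns at 2949 / 0.78571 = 3753.3 RPM.
Belt: ratio = 340/273 = 1.2454, so shaft III turns at 3753.3 / 1.2454 = 3013.7 RPM.
Internal gear: ratio = 65/45 = 1.4444, so the load shaft turns at 3013.7 / 1.4444 = 2086.4 RPM.

2086 RPM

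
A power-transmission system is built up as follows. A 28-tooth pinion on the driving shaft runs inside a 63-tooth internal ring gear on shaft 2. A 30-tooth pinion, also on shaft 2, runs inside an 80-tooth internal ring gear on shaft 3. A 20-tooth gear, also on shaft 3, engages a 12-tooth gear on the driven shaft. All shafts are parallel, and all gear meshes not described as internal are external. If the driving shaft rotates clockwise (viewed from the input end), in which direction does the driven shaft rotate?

counterclockwise

the driving shaft → shaft 2: internal mesh, same direction → CW.
shaft 2 → shaft 3: internal mesh, same direction → CW.
shaft 3 → the driven shaft: external mesh, 1 reversal → CCW.
1 reversal in total — an odd number — so the driven shaft turns opposite to the driving shaft.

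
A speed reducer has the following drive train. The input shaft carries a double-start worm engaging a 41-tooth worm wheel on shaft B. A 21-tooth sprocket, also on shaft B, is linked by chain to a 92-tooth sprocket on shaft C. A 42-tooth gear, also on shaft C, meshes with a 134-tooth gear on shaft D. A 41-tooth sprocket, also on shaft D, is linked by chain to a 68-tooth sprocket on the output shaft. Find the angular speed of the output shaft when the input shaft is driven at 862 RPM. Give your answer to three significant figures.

the input shaft → shaft B (worm, 41/2): 862 ÷ 20.5 = 42.049 RPM
shaft B → shaft C (chain, 92/21): 42.049 ÷ 4.381 = 9.5981 RPM
shaft C → shaft D (gear mesh, 134/42): 9.5981 ÷ 3.1905 = 3.0084 RPM
shaft D → the output shaft (chain, 68/41): 3.0084 ÷ 1.6585 = 1.8139 RPM

1.81 RPM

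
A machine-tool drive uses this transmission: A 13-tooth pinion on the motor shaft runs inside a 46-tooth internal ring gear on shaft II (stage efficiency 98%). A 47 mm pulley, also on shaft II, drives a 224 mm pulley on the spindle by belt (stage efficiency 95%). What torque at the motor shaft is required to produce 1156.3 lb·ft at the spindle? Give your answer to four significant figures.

Overall ratio R = 3.5385 × 4.766 = 16.864; overall efficiency η = 0.98 × 0.95 = 0.9310.
Input torque = output torque / (R × η) = 1156.3 / (16.864 × 0.9310) = 73.647 lb·ft.

73.65 lb·ft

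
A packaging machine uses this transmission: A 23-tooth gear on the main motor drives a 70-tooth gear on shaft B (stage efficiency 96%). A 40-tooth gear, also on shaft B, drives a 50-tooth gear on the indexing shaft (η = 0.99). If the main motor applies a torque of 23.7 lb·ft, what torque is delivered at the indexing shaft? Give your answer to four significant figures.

85.69 lb·ft

After the gear mesh (70/23): 23.7 × 3.0435 × 0.96 = 69.245 lb·ft
After the gear mesh (50/40): 69.245 × 1.25 × 0.99 = 85.691 lb·ft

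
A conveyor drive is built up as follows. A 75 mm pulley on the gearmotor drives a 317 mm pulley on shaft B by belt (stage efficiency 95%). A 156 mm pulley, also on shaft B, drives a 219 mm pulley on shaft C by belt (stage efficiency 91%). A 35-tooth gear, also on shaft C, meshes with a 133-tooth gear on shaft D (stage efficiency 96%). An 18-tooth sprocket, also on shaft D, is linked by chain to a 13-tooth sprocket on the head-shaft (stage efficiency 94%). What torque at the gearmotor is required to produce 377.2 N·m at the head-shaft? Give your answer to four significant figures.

29.69 N·m

Overall ratio R = 4.2267 × 1.4038 × 3.8 × 0.72222 = 16.284; overall efficiency η = 0.95 × 0.91 × 0.96 × 0.94 = 0.7801.
Input torque = output torque / (R × η) = 377.2 / (16.284 × 0.7801) = 29.692 N·m.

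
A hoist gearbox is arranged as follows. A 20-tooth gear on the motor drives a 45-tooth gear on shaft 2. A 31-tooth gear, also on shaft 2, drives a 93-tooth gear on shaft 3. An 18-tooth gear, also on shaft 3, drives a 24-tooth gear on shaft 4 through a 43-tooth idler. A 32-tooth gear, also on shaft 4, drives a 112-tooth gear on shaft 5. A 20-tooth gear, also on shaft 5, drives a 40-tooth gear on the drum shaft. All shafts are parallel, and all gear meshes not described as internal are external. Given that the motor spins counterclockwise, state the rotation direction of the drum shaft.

the motor → shaft 2: external mesh, 1 reversal → CW.
shaft 2 → shaft 3: external mesh, 1 reversal → CCW.
shaft 3 → shaft 4: driver → idler → driven is 2 external meshes, 2 reversals → CCW.
shaft 4 → shaft 5: external mesh, 1 reversal → CW.
shaft 5 → the drum shaft: external mesh, 1 reversal → CCW.
6 reversals in total — an even number — so the drum shaft turns the same way as the motor.

counterclockwise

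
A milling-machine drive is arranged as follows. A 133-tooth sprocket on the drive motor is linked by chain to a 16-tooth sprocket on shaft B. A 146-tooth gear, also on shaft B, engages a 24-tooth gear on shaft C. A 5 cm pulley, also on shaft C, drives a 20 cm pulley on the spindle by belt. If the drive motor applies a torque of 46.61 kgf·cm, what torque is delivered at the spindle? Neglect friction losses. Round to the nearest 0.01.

3.69 kgf·cm

Chain: ratio = 16/133 = 0.1203; torque at shaft B = 46.61 × 0.1203 = 5.6072 kgf·cm.
Gear mesh: ratio = 24/146 = 0.16438; torque at shaft C = 5.6072 × 0.16438 = 0.92173 kgf·cm.
Belt: ratio = 20/5 = 4; torque at the spindle = 0.92173 × 4 = 3.6869 kgf·cm.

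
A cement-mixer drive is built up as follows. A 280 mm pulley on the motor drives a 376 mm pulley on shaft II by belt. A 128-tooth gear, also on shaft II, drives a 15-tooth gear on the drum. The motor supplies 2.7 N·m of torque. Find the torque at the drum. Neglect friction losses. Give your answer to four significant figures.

0.4249 N·m

After the belt (376/280): 2.7 × 1.3429 = 3.6257 N·m
After the gear mesh (15/128): 3.6257 × 0.11719 = 0.42489 N·m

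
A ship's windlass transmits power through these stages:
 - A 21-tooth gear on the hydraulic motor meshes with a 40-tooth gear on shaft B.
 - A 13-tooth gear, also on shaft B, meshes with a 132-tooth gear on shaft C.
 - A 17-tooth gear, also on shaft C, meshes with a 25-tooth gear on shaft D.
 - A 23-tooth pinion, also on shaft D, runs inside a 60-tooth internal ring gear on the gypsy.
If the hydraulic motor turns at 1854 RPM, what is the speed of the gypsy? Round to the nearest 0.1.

25.0 RPM

Gear mesh: ratio = 40/21 = 1.9048, so shaft B turns at 1854 / 1.9048 = 973.35 RPM.
Gear mesh: ratio = 132/13 = 10.154, so shaft C turns at 973.35 / 10.154 = 95.86 RPM.
Gear mesh: ratio = 25/17 = 1.4706, so shaft D turns at 95.86 / 1.4706 = 65.185 RPM.
Internal gear: ratio = 60/23 = 2.6087, so the gypsy turns at 65.185 / 2.6087 = 24.988 RPM.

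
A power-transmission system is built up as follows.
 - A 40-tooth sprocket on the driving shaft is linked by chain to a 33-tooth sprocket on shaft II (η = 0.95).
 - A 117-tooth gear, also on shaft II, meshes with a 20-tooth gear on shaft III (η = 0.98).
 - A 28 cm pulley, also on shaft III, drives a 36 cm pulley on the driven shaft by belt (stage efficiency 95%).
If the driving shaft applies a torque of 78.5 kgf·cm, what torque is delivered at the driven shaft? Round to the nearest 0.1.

chain 33/40 = 0.825 → τ = 78.5·0.825·0.95 = 61.524 kgf·cm
gear mesh 20/117 = 0.17094 → τ = 61.524·0.17094·0.98 = 10.307 kgf·cm
belt 36/28 = 1.2857 → τ = 10.307·1.2857·0.95 = 12.589 kgf·cm

12.6 kgf·cm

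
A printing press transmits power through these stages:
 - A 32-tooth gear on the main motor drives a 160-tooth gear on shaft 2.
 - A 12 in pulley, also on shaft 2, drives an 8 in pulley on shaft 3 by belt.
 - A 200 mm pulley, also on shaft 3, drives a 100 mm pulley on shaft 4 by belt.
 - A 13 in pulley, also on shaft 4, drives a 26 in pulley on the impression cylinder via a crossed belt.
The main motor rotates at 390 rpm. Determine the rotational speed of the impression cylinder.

117 rpm

the main motor → shaft 2 (gear mesh, 160/32): 390 ÷ 5 = 78 rpm
shaft 2 → shaft 3 (belt, 8/12): 78 ÷ 0.66667 = 117 rpm
shaft 3 → shaft 4 (belt, 100/200): 117 ÷ 0.5 = 234 rpm
shaft 4 → the impression cylinder (belt, 26/13): 234 ÷ 2 = 117 rpm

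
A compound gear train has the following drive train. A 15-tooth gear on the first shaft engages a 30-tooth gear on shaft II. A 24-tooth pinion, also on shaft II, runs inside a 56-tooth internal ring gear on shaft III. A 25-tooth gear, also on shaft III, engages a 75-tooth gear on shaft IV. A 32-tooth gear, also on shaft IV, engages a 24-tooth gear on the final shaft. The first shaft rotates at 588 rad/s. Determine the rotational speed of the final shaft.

Gear mesh: ratio = 30/15 = 2, so shaft II turns at 588 / 2 = 294 rad/s.
Internal gear: ratio = 56/24 = 2.3333, so shaft III turns at 294 / 2.3333 = 126 rad/s.
Gear mesh: ratio = 75/25 = 3, so shaft IV turns at 126 / 3 = 42 rad/s.
Gear mesh: ratio = 24/32 = 0.75, so the final shaft turns at 42 / 0.75 = 56 rad/s.

56 rad/s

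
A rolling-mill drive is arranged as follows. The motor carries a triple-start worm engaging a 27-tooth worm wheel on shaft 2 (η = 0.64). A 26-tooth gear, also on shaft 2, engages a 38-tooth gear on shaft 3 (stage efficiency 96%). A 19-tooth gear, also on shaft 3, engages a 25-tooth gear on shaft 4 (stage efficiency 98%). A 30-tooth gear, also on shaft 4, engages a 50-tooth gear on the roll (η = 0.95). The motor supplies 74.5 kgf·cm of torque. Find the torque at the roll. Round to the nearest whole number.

1229 kgf·cm

After the worm (27/3): 74.5 × 9 × 0.64 = 429.12 kgf·cm
After the gear mesh (38/26): 429.12 × 1.4615 × 0.96 = 602.09 kgf·cm
After the gear mesh (25/19): 602.09 × 1.3158 × 0.98 = 776.38 kgf·cm
After the gear mesh (50/30): 776.38 × 1.6667 × 0.95 = 1229.3 kgf·cm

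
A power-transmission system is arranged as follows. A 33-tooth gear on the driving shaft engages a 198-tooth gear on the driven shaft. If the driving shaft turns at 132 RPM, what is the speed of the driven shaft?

22 RPM

the driving shaft → the driven shaft (gear mesh, 198/33): 132 ÷ 6 = 22 RPM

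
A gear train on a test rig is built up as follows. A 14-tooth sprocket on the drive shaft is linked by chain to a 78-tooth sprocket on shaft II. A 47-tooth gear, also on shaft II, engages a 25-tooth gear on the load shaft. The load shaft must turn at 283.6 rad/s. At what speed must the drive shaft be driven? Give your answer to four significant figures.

840.5 rad/s

Overall ratio R = 5.5714 × 0.53191 = 2.9635.
Required input speed = output speed × R = 283.6 × 2.9635 = 840.46 rad/s.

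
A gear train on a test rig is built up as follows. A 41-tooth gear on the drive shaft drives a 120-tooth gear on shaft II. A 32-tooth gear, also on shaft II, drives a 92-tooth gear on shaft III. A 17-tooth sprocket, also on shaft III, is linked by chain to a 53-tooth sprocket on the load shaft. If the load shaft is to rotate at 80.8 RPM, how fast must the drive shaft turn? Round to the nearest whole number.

Overall ratio R = 2.9268 × 2.875 × 3.1176 = 26.234.
Required input speed = output speed × R = 80.8 × 26.234 = 2119.7 RPM.

2120 RPM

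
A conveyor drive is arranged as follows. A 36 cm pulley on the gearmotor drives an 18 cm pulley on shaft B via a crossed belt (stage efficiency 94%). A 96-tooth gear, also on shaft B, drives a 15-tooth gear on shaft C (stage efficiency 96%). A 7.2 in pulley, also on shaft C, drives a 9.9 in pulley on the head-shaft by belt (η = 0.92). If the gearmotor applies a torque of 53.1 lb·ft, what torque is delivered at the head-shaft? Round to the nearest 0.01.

Belt: ratio = 18/36 = 0.5; torque at shaft B = 53.1 × 0.5 × 0.94 = 24.957 lb·ft.
Gear mesh: ratio = 15/96 = 0.15625; torque at shaft C = 24.957 × 0.15625 × 0.96 = 3.7435 lb·ft.
Belt: ratio = 9.9/7.2 = 1.375; torque at the head-shaft = 3.7435 × 1.375 × 0.92 = 4.7356 lb·ft.

4.74 lb·ft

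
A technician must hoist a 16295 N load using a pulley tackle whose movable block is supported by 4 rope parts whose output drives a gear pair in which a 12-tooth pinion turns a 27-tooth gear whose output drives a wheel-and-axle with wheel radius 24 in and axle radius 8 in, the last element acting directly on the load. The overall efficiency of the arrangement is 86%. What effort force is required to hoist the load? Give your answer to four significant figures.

701.8 N

Block-and-tackle MA = number of supporting rope parts = 4.
Gear pair MA = 27/12 = 2.25.
Wheel-and-axle MA = R/r = 24/8 = 3.
Combined ideal MA = 4 × 2.25 × 3 = 27.
Actual MA = 27 × 0.86 = 23.22.
Effort = load / actual MA = 16295 / 23.22 = 701.77 N.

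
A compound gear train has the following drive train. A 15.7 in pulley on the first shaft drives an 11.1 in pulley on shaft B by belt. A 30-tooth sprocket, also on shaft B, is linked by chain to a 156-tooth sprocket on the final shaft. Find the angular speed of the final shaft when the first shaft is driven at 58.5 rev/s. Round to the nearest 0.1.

the first shaft → shaft B (belt, 11.1/15.7): 58.5 ÷ 0.70701 = 82.743 rev/s
shaft B → the final shaft (chain, 156/30): 82.743 ÷ 5.2 = 15.912 rev/s

15.9 rev/s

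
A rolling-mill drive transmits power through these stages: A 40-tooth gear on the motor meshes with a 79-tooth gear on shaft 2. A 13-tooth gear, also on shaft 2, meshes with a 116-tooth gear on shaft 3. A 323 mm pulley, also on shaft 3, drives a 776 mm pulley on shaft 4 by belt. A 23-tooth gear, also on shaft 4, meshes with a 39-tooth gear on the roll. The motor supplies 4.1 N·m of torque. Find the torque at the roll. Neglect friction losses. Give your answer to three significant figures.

After the gear mesh (79/40): 4.1 × 1.975 = 8.0975 N·m
After the gear mesh (116/13): 8.0975 × 8.9231 = 72.255 N·m
After the belt (776/323): 72.255 × 2.4025 = 173.59 N·m
After the gear mesh (39/23): 173.59 × 1.6957 = 294.35 N·m

294 N·m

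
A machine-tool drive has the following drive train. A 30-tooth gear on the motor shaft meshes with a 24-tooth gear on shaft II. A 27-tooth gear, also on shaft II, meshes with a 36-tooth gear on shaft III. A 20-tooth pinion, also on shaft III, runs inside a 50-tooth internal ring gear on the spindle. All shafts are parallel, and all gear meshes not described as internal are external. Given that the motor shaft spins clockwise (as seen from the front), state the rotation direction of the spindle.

clockwise

the motor shaft → shaft II: external mesh, 1 reversal → CCW.
shaft II → shaft III: external mesh, 1 reversal → CW.
shaft III → the spindle: internal mesh, same direction → CW.
2 reversals in total — an even number — so the spindle turns the same way as the motor shaft.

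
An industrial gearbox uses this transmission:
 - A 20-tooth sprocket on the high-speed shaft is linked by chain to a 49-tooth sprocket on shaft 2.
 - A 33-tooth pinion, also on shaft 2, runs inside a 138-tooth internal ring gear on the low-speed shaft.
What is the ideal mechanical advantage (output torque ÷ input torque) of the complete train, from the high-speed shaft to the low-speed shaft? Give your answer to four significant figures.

10.25

Each stage contributes driven/driver: chain 49/20 = 2.45, internal gear 138/33 = 4.1818.
Overall: 2.45 × 4.1818 = 10.245.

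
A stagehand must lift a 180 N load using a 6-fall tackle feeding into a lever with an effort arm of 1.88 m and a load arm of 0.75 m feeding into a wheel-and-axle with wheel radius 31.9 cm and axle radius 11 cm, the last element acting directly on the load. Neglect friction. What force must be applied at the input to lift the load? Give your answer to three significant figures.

4.13 N

Block-and-tackle MA = number of supporting rope parts = 6.
Lever MA = effort arm / load arm = 1.88/0.75 = 2.5067.
Wheel-and-axle MA = R/r = 31.9/11 = 2.9.
Combined ideal MA = 6 × 2.5067 × 2.9 = 43.616.
Effort = load / MA = 180 / 43.616 = 4.1269 N.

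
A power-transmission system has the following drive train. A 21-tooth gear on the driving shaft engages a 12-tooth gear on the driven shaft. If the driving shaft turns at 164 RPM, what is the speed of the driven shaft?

gear mesh 12/21 = 0.57143 → 164/0.57143 = 287 RPM

287 RPM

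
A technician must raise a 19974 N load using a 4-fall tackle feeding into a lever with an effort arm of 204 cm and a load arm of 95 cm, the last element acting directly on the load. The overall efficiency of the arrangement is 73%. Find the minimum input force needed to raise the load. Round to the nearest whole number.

Block-and-tackle MA = number of supporting rope parts = 4.
Lever MA = effort arm / load arm = 204/95 = 2.1474.
Combined ideal MA = 4 × 2.1474 = 8.5895.
Actual MA = 8.5895 × 0.73 = 6.2703.
Effort = load / actual MA = 19974 / 6.2703 = 3185.5 N.

3185 N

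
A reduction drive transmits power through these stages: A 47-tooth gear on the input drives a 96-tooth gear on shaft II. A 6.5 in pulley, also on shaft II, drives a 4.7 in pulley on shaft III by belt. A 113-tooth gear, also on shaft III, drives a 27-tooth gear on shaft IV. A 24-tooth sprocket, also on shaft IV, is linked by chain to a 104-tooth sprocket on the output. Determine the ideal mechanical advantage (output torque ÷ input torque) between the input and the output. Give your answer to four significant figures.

Each stage contributes driven/driver: gear mesh 96/47 = 2.0426, belt 4.7/6.5 = 0.72308, gear mesh 27/113 = 0.23894, chain 104/24 = 4.3333.
Overall: 2.0426 × 0.72308 × 0.23894 × 4.3333 = 1.5292.

1.529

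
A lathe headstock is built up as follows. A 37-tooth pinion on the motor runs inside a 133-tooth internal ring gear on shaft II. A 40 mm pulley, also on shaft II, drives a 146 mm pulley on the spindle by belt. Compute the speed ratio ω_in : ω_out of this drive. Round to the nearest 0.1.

Each stage contributes driven/driver: internal gear 133/37 = 3.5946, belt 146/40 = 3.65.
Overall: 3.5946 × 3.65 = 13.12.

13.1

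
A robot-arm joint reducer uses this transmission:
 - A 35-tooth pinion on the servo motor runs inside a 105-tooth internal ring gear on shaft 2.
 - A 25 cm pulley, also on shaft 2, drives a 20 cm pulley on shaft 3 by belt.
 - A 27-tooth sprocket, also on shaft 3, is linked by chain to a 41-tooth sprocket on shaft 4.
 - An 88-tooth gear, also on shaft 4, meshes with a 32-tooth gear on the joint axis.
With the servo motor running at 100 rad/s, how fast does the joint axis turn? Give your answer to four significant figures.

75.46 rad/s

internal gear 105/35 = 3 → 100/3 = 33.333 rad/s
belt 20/25 = 0.8 → 33.333/0.8 = 41.667 rad/s
chain 41/27 = 1.5185 → 41.667/1.5185 = 27.439 rad/s
gear mesh 32/88 = 0.36364 → 27.439/0.36364 = 75.457 rad/s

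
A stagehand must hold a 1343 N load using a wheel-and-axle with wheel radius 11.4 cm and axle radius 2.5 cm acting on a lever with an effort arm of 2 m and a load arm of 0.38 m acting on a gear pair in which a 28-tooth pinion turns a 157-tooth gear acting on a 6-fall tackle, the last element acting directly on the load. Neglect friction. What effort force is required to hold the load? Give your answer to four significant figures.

1.663 N

Wheel-and-axle MA = R/r = 11.4/2.5 = 4.56.
Lever MA = effort arm / load arm = 2/0.38 = 5.2632.
Gear pair MA = 157/28 = 5.6071.
Block-and-tackle MA = number of supporting rope parts = 6.
Combined ideal MA = 4.56 × 5.2632 × 5.6071 × 6 = 807.43.
Effort = load / MA = 1343 / 807.43 = 1.6633 N.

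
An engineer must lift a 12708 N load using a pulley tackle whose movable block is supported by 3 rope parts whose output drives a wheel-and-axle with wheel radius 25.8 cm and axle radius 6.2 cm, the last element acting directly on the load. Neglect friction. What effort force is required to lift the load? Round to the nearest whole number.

Block-and-tackle MA = number of supporting rope parts = 3.
Wheel-and-axle MA = R/r = 25.8/6.2 = 4.1613.
Combined ideal MA = 3 × 4.1613 = 12.484.
Effort = load / MA = 12708 / 12.484 = 1018 N.

1018 N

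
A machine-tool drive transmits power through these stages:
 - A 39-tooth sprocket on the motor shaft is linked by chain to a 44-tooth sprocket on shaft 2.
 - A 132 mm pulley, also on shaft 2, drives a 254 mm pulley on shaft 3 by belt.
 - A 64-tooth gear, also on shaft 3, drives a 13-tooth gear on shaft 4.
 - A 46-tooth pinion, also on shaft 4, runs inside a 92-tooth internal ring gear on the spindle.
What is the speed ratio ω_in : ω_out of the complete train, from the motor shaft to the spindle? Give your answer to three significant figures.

Each stage contributes driven/driver: chain 44/39 = 1.1282, belt 254/132 = 1.9242, gear mesh 13/64 = 0.20312, internal gear 92/46 = 2.
Overall: 1.1282 × 1.9242 × 0.20312 × 2 = 0.88194.

0.882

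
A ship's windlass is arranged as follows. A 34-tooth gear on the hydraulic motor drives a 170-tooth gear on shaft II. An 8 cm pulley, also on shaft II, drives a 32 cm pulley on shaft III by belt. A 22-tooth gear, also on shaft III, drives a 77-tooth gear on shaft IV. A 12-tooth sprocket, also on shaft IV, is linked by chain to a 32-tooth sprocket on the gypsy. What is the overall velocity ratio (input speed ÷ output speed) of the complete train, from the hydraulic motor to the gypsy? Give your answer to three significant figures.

Each stage contributes driven/driver: gear mesh 170/34 = 5, belt 32/8 = 4, gear mesh 77/22 = 3.5, chain 32/12 = 2.6667.
Overall: 5 × 4 × 3.5 × 2.6667 = 186.67.

187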